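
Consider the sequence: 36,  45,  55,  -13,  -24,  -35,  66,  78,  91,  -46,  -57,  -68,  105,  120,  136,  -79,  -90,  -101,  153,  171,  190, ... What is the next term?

The slot pattern repeats as AAABBB (period 6), so there are 2 interleaved tracks.
Track A is 36, 45, 55, 66, 78, 91, 105, 120, 136, 153, 171, 190, which is the triangular numbers T_8, T_9, ….
Track B is -13, -24, -35, -46, -57, -68, -79, -90, -101, which is linear: a_n = -2 − 11·n.
Term 22 comes from track B (its 10th entry): -112.

-112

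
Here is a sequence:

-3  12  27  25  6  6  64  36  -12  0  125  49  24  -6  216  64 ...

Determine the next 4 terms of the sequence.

The terms cycle through 4 interleaved subsequences.
Track A: -3, 6, -12, 24 — a geometric progression (common ratio -2).
Track B: 12, 6, 0, -6 — arithmetic, step −6.
Track C: 27, 64, 125, 216 — the cubes 3³, 4³, 5³, ….
Track D: 25, 36, 49, 64 — perfect squares starting at 5².
Position 17 falls in track A as its term 5, giving -48.
Position 18 → track B, term 5 = -12.
Term 19 comes from track C (its 5th entry): 343.
Position 20 falls in track D as its term 5, giving 81.

-48, -12, 343, 81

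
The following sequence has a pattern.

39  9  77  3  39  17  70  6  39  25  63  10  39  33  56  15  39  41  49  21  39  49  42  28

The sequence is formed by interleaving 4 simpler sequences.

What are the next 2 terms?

Read the sequence 4 terms at a time; column i is its own pattern.
Track A: 39, 39, 39, 39, 39, 39 (the constant sequence 39).
Track B: 9, 17, 25, 33, 41, 49 (adding 8 each time).
Track C: 77, 70, 63, 56, 49, 42 (arithmetic, step −7).
Track D: 3, 6, 10, 15, 21, 28 (triangular numbers n(n+1)/2 for n = 2, 3, …).
The 25th slot belongs to track A; its 7th term is 39.
Term 26 comes from track B (its 7th entry): 57.

39, 57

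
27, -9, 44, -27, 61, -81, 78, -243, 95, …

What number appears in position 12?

The terms cycle through 2 interleaved subsequences.
Track A: 27, 44, 61, 78, 95. Linear: a_n = 10 + 17·n.
Track B: -9, -27, -81, -243. Multiplying by 3 each time.
Term 12 comes from track B (its 6th entry): -2187.

-2187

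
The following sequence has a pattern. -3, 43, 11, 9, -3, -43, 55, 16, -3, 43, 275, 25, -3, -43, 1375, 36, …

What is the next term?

Taking every 4th term gives 4 separate tracks.
Stream A: -3, -3, -3, -3 — always -3.
Stream B: 43, -43, 43, -43 — alternating ±43.
Stream C: 11, 55, 275, 1375 — geometric with ratio 5.
Stream D: 9, 16, 25, 36 — consecutive squares n² from n = 3.
Position 17 falls in stream A as its term 5, giving -3.

-3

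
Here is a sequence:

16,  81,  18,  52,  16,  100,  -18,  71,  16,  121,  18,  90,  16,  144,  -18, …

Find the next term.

109

Split by position mod 4: positions 1, 5, 9, … form one track, and each other residue class forms its own.
Subsequence A: 16, 16, 16, 16 — constant 16.
Subsequence B: 81, 100, 121, 144 — perfect squares starting at 9².
Subsequence C: 18, -18, 18, -18 — oscillating between 18 and -18.
Subsequence D: 52, 71, 90 — adding 19 each time.
Position 16 falls in subsequence D as its term 4, giving 109.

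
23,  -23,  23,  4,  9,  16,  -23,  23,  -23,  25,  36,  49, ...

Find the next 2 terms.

Positions follow the repeating pattern AAABBB; grouping by letter gives 2 tracks.
Stream A: 23, -23, 23, -23, 23, -23 — alternating ±23.
Stream B: 4, 9, 16, 25, 36, 49 — consecutive squares n² from n = 2.
Term 13 comes from stream A (its 7th entry): 23.
Position 14 → stream A, term 8 = -23.

23, -23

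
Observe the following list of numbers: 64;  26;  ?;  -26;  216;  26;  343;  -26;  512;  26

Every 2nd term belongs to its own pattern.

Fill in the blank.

125

The terms cycle through 2 interleaved subsequences.
Subsequence A: 64, ?, 216, 343, 512 — perfect cubes starting at 4³.
Subsequence B: 26, -26, 26, -26, 26 — alternating ±26.
The gap is subsequence A's term 2; the rule gives 125.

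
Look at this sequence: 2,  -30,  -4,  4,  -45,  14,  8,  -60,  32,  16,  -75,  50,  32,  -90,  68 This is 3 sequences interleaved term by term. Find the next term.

The terms cycle through 3 interleaved subsequences.
Stream A: 2, 4, 8, 16, 32. Powers of 2.
Stream B: -30, -45, -60, -75, -90. Linear: a_n = -15 − 15·n.
Stream C: -4, 14, 32, 50, 68. Adding 18 each time.
Position 16 → stream A, term 6 = 64.

64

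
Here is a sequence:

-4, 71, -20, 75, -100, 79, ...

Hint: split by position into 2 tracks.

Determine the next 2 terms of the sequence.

The terms cycle through 2 interleaved subsequences.
Stream A = -4, -20, -100: geometric, ×5 each step.
Stream B = 71, 75, 79: adding 4 each time.
Term 7 comes from stream A (its 4th entry): -500.
Position 8 → stream B, term 4 = 83.

-500, 83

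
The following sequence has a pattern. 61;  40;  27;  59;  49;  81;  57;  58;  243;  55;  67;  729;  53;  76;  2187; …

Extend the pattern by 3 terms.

51, 85, 6561

Split by position mod 3: positions 1, 4, 7, … form one track, and each other residue class forms its own.
Track A is 61, 59, 57, 55, 53, which is arithmetic with common difference −2.
Track B is 40, 49, 58, 67, 76, which is arithmetic, step +9.
Track C is 27, 81, 243, 729, 2187, which is powers of 3.
Position 16 → track A, term 6 = 51.
The 17th slot belongs to track B; its 6th term is 85.
Position 18 falls in track C as its term 6, giving 6561.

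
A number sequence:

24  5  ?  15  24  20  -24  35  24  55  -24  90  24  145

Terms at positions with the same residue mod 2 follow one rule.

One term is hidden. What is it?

-24

Odd-indexed and even-indexed terms follow separate rules.
Track A: 24, ?, 24, -24, 24, -24, 24. Oscillating between 24 and -24.
Track B: 5, 15, 20, 35, 55, 90, 145. A Fibonacci-like recurrence a_n = a_{n-1} + a_{n-2}.
The gap is track A's term 2; the rule gives -24.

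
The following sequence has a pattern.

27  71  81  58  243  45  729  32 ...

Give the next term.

Positions 1, 3, 5, … form one subsequence and positions 2, 4, 6, … form another.
Track A: 27, 81, 243, 729. Successive powers of 3.
Track B: 71, 58, 45, 32. Arithmetic with common difference −13.
Term 9 comes from track A (its 5th entry): 2187.

2187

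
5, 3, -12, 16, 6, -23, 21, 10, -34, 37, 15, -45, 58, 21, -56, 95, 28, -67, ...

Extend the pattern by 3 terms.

153, 36, -78

Read the sequence 3 terms at a time; column i is its own pattern.
Stream A = 5, 16, 21, 37, 58, 95: a Fibonacci-like recurrence a_n = a_{n-1} + a_{n-2}.
Stream B = 3, 6, 10, 15, 21, 28: the triangular numbers T_2, T_3, ….
Stream C = -12, -23, -34, -45, -56, -67: subtracting 11 each time.
Position 19 falls in stream A as its term 7, giving 153.
The 20th slot belongs to stream B; its 7th term is 36.
Position 21 falls in stream C as its term 7, giving -78.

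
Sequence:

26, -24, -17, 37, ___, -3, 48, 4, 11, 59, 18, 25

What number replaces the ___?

Reading positions in blocks of 3 reveals the pattern ABB — 2 tracks woven together.
Stream A: 26, 37, 48, 59 (linear: a_n = 15 + 11·n).
Stream B: -24, -17, ?, -3, 4, 11, 18, 25 (adding 7 each time).
Filling stream B at index 3 by its rule yields -10.

-10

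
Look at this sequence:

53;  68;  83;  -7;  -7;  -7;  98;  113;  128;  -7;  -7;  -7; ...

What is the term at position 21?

218

Reading positions in blocks of 6 reveals the pattern AAABBB — 2 tracks woven together.
Subsequence A = 53, 68, 83, 98, 113, 128: arithmetic with common difference +15.
Subsequence B = -7, -7, -7, -7, -7, -7: always -7.
The 21st slot belongs to subsequence A; its 12th term is 218.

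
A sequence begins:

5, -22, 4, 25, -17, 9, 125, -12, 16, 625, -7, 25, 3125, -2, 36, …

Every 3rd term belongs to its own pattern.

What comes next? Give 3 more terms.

Taking every 3rd term gives 3 separate tracks.
Subsequence A = 5, 25, 125, 625, 3125: powers 5^1, 5^2, 5^3, ….
Subsequence B = -22, -17, -12, -7, -2: linear: a_n = -27 + 5·n.
Subsequence C = 4, 9, 16, 25, 36: the squares 2², 3², 4², ….
Position 16 → subsequence A, term 6 = 15625.
The 17th slot belongs to subsequence B; its 6th term is 3.
The 18th slot belongs to subsequence C; its 6th term is 49.

15625, 3, 49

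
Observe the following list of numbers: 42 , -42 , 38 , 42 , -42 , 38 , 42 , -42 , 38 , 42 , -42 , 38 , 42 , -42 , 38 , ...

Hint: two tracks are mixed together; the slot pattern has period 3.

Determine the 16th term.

The slot pattern repeats as AAB (period 3), so there are 2 interleaved tracks.
Stream A is 42, -42, 42, -42, 42, -42, 42, -42, 42, -42, which is alternating ±42.
Stream B is 38, 38, 38, 38, 38, which is constant 38.
Term 16 comes from stream A (its 11th entry): 42.

42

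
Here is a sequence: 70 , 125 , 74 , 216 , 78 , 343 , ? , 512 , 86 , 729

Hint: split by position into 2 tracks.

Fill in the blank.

82

Odd-indexed and even-indexed terms follow separate rules.
Track A: 70, 74, 78, ?, 86 (adding 4 each time).
Track B: 125, 216, 343, 512, 729 (perfect cubes starting at 5³).
Filling track A at index 4 by its rule yields 82.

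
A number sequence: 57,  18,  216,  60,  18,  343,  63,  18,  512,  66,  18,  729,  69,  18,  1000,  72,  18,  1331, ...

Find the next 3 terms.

75, 18, 1728

The terms cycle through 3 interleaved subsequences.
Track A: 57, 60, 63, 66, 69, 72. Adding 3 each time.
Track B: 18, 18, 18, 18, 18, 18. Constant 18.
Track C: 216, 343, 512, 729, 1000, 1331. Consecutive cubes n³ from n = 6.
Position 19 falls in track A as its term 7, giving 75.
Term 20 comes from track B (its 7th entry): 18.
Position 21 → track C, term 7 = 1728.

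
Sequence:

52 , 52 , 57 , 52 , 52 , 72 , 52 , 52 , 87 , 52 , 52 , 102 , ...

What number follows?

52

Reading positions in blocks of 3 reveals the pattern AAB — 2 tracks woven together.
Track A: 52, 52, 52, 52, 52, 52, 52, 52 — the constant sequence 52.
Track B: 57, 72, 87, 102 — arithmetic, step +15.
Position 13 → track A, term 9 = 52.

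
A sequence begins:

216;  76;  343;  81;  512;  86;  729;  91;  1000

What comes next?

Odd-indexed and even-indexed terms follow separate rules.
Subsequence A is 216, 343, 512, 729, 1000, which is perfect cubes starting at 6³.
Subsequence B is 76, 81, 86, 91, which is arithmetic, step +5.
The 10th slot belongs to subsequence B; its 5th term is 96.

96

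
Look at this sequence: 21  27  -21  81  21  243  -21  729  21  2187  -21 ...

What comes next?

6561

Taking every 2nd term gives 2 separate tracks.
Track A is 21, -21, 21, -21, 21, -21, which is alternating ±21.
Track B is 27, 81, 243, 729, 2187, which is powers 3^3, 3^4, 3^5, ….
The 12th slot belongs to track B; its 6th term is 6561.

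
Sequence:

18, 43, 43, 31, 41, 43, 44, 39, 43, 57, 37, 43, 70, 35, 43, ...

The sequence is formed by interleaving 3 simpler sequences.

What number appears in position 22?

Split by position mod 3 into 3 tracks.
Track A: 18, 31, 44, 57, 70 — arithmetic with common difference +13.
Track B: 43, 41, 39, 37, 35 — linear: a_n = 45 − 2·n.
Track C: 43, 43, 43, 43, 43 — constant 43.
The 22nd slot belongs to track A; its 8th term is 109.

109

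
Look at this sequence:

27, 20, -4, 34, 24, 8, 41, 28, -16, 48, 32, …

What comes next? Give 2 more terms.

32, 55

Split by position mod 3: positions 1, 4, 7, … form one track, and each other residue class forms its own.
Track A: 27, 34, 41, 48 — arithmetic, step +7.
Track B: 20, 24, 28, 32 — arithmetic, step +4.
Track C: -4, 8, -16 — multiplying by -2 each time.
The 12th slot belongs to track C; its 4th term is 32.
Position 13 → track A, term 5 = 55.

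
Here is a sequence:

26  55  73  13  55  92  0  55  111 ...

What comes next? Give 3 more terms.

Read the sequence 3 terms at a time; column i is its own pattern.
Track A: 26, 13, 0 (arithmetic, step −13).
Track B: 55, 55, 55 (always 55).
Track C: 73, 92, 111 (adding 19 each time).
Position 10 → track A, term 4 = -13.
Term 11 comes from track B (its 4th entry): 55.
Position 12 → track C, term 4 = 130.

-13, 55, 130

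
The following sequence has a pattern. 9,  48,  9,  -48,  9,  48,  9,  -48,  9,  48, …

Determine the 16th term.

Positions 1, 3, 5, … form one subsequence and positions 2, 4, 6, … form another.
Subsequence A is 9, 9, 9, 9, 9, which is the constant sequence 9.
Subsequence B is 48, -48, 48, -48, 48, which is alternating ±48.
The 16th slot belongs to subsequence B; its 8th term is -48.

-48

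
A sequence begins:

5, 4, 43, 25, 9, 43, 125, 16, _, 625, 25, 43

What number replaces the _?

43

Split by position mod 3 into 3 tracks.
Track A: 5, 25, 125, 625 (geometric with ratio 5).
Track B: 4, 9, 16, 25 (consecutive squares n² from n = 2).
Track C: 43, 43, ?, 43 (constant 43).
Filling track C at index 3 by its rule yields 43.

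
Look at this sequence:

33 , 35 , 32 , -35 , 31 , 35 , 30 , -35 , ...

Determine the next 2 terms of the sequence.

Split by position mod 2 into 2 tracks.
Track A is 33, 32, 31, 30, which is arithmetic, step −1.
Track B is 35, -35, 35, -35, which is the oscillation 35·(−1)^(n+1).
The 9th slot belongs to track A; its 5th term is 29.
Position 10 falls in track B as its term 5, giving 35.

29, 35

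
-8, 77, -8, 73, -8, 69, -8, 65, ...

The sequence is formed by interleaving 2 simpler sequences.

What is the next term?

-8

Odd-indexed and even-indexed terms follow separate rules.
Track A: -8, -8, -8, -8 — always -8.
Track B: 77, 73, 69, 65 — subtracting 4 each time.
Position 9 → track A, term 5 = -8.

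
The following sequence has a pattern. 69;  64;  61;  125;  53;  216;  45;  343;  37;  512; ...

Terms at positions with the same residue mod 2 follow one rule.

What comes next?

Taking every 2nd term gives 2 separate tracks.
Track A: 69, 61, 53, 45, 37. Arithmetic with common difference −8.
Track B: 64, 125, 216, 343, 512. The cubes 4³, 5³, 6³, ….
Position 11 falls in track A as its term 6, giving 29.

29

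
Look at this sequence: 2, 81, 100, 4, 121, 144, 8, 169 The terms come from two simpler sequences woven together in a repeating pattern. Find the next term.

Positions follow the repeating pattern ABB; grouping by letter gives 2 tracks.
Subsequence A is 2, 4, 8, which is powers 2^1, 2^2, 2^3, ….
Subsequence B is 81, 100, 121, 144, 169, which is perfect squares starting at 9².
Position 9 → subsequence B, term 6 = 196.

196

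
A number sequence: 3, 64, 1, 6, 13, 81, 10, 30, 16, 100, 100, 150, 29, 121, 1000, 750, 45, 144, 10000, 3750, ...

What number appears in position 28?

Split by position mod 4 into 4 tracks.
Subsequence A: 3, 13, 16, 29, 45 (a Fibonacci-like recurrence a_n = a_{n-1} + a_{n-2}).
Subsequence B: 64, 81, 100, 121, 144 (the squares 8², 9², 10², …).
Subsequence C: 1, 10, 100, 1000, 10000 (successive powers of 10).
Subsequence D: 6, 30, 150, 750, 3750 (geometric, ×5 each step).
Position 28 → subsequence D, term 7 = 93750.

93750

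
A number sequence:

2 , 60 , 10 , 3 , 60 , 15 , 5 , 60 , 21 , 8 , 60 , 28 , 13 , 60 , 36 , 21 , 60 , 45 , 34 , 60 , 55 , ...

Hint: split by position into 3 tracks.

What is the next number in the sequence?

55

Split by position mod 3 into 3 tracks.
Track A is 2, 3, 5, 8, 13, 21, 34, which is each term equals the sum of the previous two.
Track B is 60, 60, 60, 60, 60, 60, 60, which is constant 60.
Track C is 10, 15, 21, 28, 36, 45, 55, which is triangular numbers n(n+1)/2 for n = 4, 5, ….
Position 22 falls in track A as its term 8, giving 55.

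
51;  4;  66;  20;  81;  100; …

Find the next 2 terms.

The terms cycle through 2 interleaved subsequences.
Subsequence A: 51, 66, 81 (arithmetic, step +15).
Subsequence B: 4, 20, 100 (geometric, ×5 each step).
The 7th slot belongs to subsequence A; its 4th term is 96.
Position 8 falls in subsequence B as its term 4, giving 500.

96, 500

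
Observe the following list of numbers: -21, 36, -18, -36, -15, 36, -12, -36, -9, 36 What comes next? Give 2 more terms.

The terms cycle through 2 interleaved subsequences.
Track A = -21, -18, -15, -12, -9: arithmetic with common difference +3.
Track B = 36, -36, 36, -36, 36: oscillating between 36 and -36.
Term 11 comes from track A (its 6th entry): -6.
The 12th slot belongs to track B; its 6th term is -36.

-6, -36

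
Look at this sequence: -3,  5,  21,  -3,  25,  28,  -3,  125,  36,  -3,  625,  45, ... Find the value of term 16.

Split by position mod 3: positions 1, 4, 7, … form one track, and each other residue class forms its own.
Stream A: -3, -3, -3, -3 (constant -3).
Stream B: 5, 25, 125, 625 (powers 5^1, 5^2, 5^3, …).
Stream C: 21, 28, 36, 45 (triangular numbers starting at T_6).
Position 16 → stream A, term 6 = -3.

-3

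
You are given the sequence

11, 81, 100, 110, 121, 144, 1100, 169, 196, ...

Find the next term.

Positions follow the repeating pattern ABB; grouping by letter gives 2 tracks.
Track A: 11, 110, 1100 — geometric, ×10 each step.
Track B: 81, 100, 121, 144, 169, 196 — consecutive squares n² from n = 9.
Term 10 comes from track A (its 4th entry): 11000.

11000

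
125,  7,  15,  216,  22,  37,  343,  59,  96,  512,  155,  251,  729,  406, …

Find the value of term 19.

Reading positions in blocks of 3 reveals the pattern ABB — 2 tracks woven together.
Track A: 125, 216, 343, 512, 729 (consecutive cubes n³ from n = 5).
Track B: 7, 15, 22, 37, 59, 96, 155, 251, 406 (a Fibonacci-like recurrence a_n = a_{n-1} + a_{n-2}).
The 19th slot belongs to track A; its 7th term is 1331.

1331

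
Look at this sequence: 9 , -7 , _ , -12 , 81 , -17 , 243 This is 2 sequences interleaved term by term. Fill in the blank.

The terms cycle through 2 interleaved subsequences.
Stream A: 9, ?, 81, 243 — powers of 3.
Stream B: -7, -12, -17 — arithmetic with common difference −5.
The gap is stream A's term 2; the rule gives 27.

27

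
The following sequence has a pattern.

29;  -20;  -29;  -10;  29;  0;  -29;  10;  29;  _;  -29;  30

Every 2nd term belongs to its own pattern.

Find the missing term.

20

Positions 1, 3, 5, … form one subsequence and positions 2, 4, 6, … form another.
Track A: 29, -29, 29, -29, 29, -29. The oscillation 29·(−1)^(n+1).
Track B: -20, -10, 0, 10, ?, 30. Arithmetic, step +10.
Track B's pattern makes the blank 20.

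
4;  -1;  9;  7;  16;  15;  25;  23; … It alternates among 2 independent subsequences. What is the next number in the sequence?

Split by position mod 2 into 2 tracks.
Subsequence A = 4, 9, 16, 25: consecutive squares n² from n = 2.
Subsequence B = -1, 7, 15, 23: arithmetic with common difference +8.
Term 9 comes from subsequence A (its 5th entry): 36.

36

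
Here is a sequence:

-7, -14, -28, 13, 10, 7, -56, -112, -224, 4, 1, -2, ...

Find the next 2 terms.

The slot pattern repeats as AAABBB (period 6), so there are 2 interleaved tracks.
Track A: -7, -14, -28, -56, -112, -224. Geometric with ratio 2.
Track B: 13, 10, 7, 4, 1, -2. Arithmetic with common difference −3.
Position 13 falls in track A as its term 7, giving -448.
Position 14 → track A, term 8 = -896.

-448, -896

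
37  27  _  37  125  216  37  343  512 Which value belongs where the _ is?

The slot pattern repeats as ABB (period 3), so there are 2 interleaved tracks.
Track A: 37, 37, 37 — the constant sequence 37.
Track B: 27, ?, 125, 216, 343, 512 — consecutive cubes n³ from n = 3.
The gap is track B's term 2; the rule gives 64.

64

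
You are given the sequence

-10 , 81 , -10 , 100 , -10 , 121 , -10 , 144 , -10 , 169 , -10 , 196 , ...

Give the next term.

-10

Taking every 2nd term gives 2 separate tracks.
Track A = -10, -10, -10, -10, -10, -10: the constant sequence -10.
Track B = 81, 100, 121, 144, 169, 196: consecutive squares n² from n = 9.
Position 13 → track A, term 7 = -10.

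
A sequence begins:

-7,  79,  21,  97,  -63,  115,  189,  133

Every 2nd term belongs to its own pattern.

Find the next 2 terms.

Split by position mod 2 into 2 tracks.
Track A: -7, 21, -63, 189 (geometric with ratio -3).
Track B: 79, 97, 115, 133 (arithmetic, step +18).
Position 9 falls in track A as its term 5, giving -567.
Term 10 comes from track B (its 5th entry): 151.

-567, 151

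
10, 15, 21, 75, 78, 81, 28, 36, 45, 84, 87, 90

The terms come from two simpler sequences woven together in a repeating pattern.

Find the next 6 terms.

Reading positions in blocks of 6 reveals the pattern AAABBB — 2 tracks woven together.
Track A is 10, 15, 21, 28, 36, 45, which is the triangular numbers T_4, T_5, ….
Track B is 75, 78, 81, 84, 87, 90, which is arithmetic, step +3.
The 13th slot belongs to track A; its 7th term is 55.
Position 14 → track A, term 8 = 66.
The 15th slot belongs to track A; its 9th term is 78.
The 16th slot belongs to track B; its 7th term is 93.
Position 17 falls in track B as its term 8, giving 96.
Term 18 comes from track B (its 9th entry): 99.

55, 66, 78, 93, 96, 99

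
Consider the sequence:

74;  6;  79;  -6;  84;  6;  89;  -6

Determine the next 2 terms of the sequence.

Positions 1, 3, 5, … form one subsequence and positions 2, 4, 6, … form another.
Stream A: 74, 79, 84, 89 — arithmetic with common difference +5.
Stream B: 6, -6, 6, -6 — oscillating between 6 and -6.
The 9th slot belongs to stream A; its 5th term is 94.
Position 10 falls in stream B as its term 5, giving 6.

94, 6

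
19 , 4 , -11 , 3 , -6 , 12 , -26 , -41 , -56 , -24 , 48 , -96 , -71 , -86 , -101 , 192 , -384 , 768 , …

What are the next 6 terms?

Reading positions in blocks of 6 reveals the pattern AAABBB — 2 tracks woven together.
Track A: 19, 4, -11, -26, -41, -56, -71, -86, -101 — linear: a_n = 34 − 15·n.
Track B: 3, -6, 12, -24, 48, -96, 192, -384, 768 — multiplying by -2 each time.
Position 19 → track A, term 10 = -116.
The 20th slot belongs to track A; its 11th term is -131.
Position 21 falls in track A as its term 12, giving -146.
Position 22 → track B, term 10 = -1536.
Position 23 → track B, term 11 = 3072.
Position 24 falls in track B as its term 12, giving -6144.

-116, -131, -146, -1536, 3072, -6144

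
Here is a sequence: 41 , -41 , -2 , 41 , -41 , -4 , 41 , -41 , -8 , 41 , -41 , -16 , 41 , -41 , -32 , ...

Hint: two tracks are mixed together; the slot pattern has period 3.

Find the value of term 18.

-64

The slot pattern repeats as AAB (period 3), so there are 2 interleaved tracks.
Track A: 41, -41, 41, -41, 41, -41, 41, -41, 41, -41 (the oscillation 41·(−1)^(n+1)).
Track B: -2, -4, -8, -16, -32 (a geometric progression (common ratio 2)).
Position 18 falls in track B as its term 6, giving -64.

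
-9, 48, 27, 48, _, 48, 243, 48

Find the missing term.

-81

Taking every 2nd term gives 2 separate tracks.
Subsequence A = -9, 27, ?, 243: a geometric progression (common ratio -3).
Subsequence B = 48, 48, 48, 48: constant 48.
The gap is subsequence A's term 3; the rule gives -81.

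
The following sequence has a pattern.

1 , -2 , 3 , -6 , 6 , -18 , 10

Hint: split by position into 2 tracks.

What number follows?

The terms cycle through 2 interleaved subsequences.
Subsequence A is 1, 3, 6, 10, which is the triangular numbers T_1, T_2, ….
Subsequence B is -2, -6, -18, which is geometric with ratio 3.
Position 8 → subsequence B, term 4 = -54.

-54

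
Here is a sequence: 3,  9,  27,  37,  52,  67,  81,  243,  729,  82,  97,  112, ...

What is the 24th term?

Positions follow the repeating pattern AAABBB; grouping by letter gives 2 tracks.
Subsequence A: 3, 9, 27, 81, 243, 729 (successive powers of 3).
Subsequence B: 37, 52, 67, 82, 97, 112 (arithmetic, step +15).
Position 24 → subsequence B, term 12 = 202.

202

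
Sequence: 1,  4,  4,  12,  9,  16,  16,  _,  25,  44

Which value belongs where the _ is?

28

Taking every 2nd term gives 2 separate tracks.
Stream A: 1, 4, 9, 16, 25 (consecutive squares n² from n = 1).
Stream B: 4, 12, 16, ?, 44 (Fibonacci-style (each term is the sum of the two before it)).
Stream B's pattern makes the blank 28.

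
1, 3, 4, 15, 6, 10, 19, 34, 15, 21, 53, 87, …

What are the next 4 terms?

28, 36, 140, 227

Positions follow the repeating pattern AABB; grouping by letter gives 2 tracks.
Subsequence A: 1, 3, 6, 10, 15, 21 — triangular numbers n(n+1)/2 for n = 1, 2, ….
Subsequence B: 4, 15, 19, 34, 53, 87 — Fibonacci-style (each term is the sum of the two before it).
The 13th slot belongs to subsequence A; its 7th term is 28.
The 14th slot belongs to subsequence A; its 8th term is 36.
The 15th slot belongs to subsequence B; its 7th term is 140.
The 16th slot belongs to subsequence B; its 8th term is 227.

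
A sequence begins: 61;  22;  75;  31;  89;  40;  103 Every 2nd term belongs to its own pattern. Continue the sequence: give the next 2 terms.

49, 117

Split by position mod 2 into 2 tracks.
Track A: 61, 75, 89, 103 — arithmetic, step +14.
Track B: 22, 31, 40 — linear: a_n = 13 + 9·n.
Position 8 → track B, term 4 = 49.
Position 9 → track A, term 5 = 117.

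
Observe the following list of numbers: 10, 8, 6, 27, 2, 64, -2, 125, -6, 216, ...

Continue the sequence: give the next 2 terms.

Odd-indexed and even-indexed terms follow separate rules.
Track A: 10, 6, 2, -2, -6. Arithmetic with common difference −4.
Track B: 8, 27, 64, 125, 216. Consecutive cubes n³ from n = 2.
Term 11 comes from track A (its 6th entry): -10.
The 12th slot belongs to track B; its 6th term is 343.

-10, 343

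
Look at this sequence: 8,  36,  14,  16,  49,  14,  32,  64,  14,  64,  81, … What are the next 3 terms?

Split by position mod 3: positions 1, 4, 7, … form one track, and each other residue class forms its own.
Track A: 8, 16, 32, 64 (geometric with ratio 2).
Track B: 36, 49, 64, 81 (consecutive squares n² from n = 6).
Track C: 14, 14, 14 (constant 14).
The 12th slot belongs to track C; its 4th term is 14.
Position 13 falls in track A as its term 5, giving 128.
Position 14 → track B, term 5 = 100.

14, 128, 100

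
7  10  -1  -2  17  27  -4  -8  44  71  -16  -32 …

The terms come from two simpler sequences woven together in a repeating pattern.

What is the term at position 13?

Positions follow the repeating pattern AABB; grouping by letter gives 2 tracks.
Stream A: 7, 10, 17, 27, 44, 71 — each term equals the sum of the previous two.
Stream B: -1, -2, -4, -8, -16, -32 — multiplying by 2 each time.
Position 13 falls in stream A as its term 7, giving 115.

115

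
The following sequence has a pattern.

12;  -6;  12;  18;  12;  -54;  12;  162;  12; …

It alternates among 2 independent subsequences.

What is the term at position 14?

-4374

Odd-indexed and even-indexed terms follow separate rules.
Stream A: 12, 12, 12, 12, 12 (constant 12).
Stream B: -6, 18, -54, 162 (multiplying by -3 each time).
Position 14 falls in stream B as its term 7, giving -4374.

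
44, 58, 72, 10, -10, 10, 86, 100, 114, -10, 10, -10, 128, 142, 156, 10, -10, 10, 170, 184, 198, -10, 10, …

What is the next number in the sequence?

-10

The slot pattern repeats as AAABBB (period 6), so there are 2 interleaved tracks.
Track A: 44, 58, 72, 86, 100, 114, 128, 142, 156, 170, 184, 198 (arithmetic, step +14).
Track B: 10, -10, 10, -10, 10, -10, 10, -10, 10, -10, 10 (the oscillation 10·(−1)^(n+1)).
Term 24 comes from track B (its 12th entry): -10.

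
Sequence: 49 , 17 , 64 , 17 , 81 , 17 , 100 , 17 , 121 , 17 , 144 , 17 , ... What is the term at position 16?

17

The terms cycle through 2 interleaved subsequences.
Track A: 49, 64, 81, 100, 121, 144. The squares 7², 8², 9², ….
Track B: 17, 17, 17, 17, 17, 17. Always 17.
Position 16 falls in track B as its term 8, giving 17.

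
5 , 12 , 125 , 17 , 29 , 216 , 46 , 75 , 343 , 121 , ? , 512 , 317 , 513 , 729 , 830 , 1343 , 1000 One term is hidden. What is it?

Positions follow the repeating pattern AAB; grouping by letter gives 2 tracks.
Track A: 5, 12, 17, 29, 46, 75, 121, ?, 317, 513, 830, 1343 — Fibonacci-style (each term is the sum of the two before it).
Track B: 125, 216, 343, 512, 729, 1000 — the cubes 5³, 6³, 7³, ….
So the missing entry in track A is 196.

196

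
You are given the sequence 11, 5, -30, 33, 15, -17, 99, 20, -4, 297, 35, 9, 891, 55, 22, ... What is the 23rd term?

235

The terms cycle through 3 interleaved subsequences.
Track A: 11, 33, 99, 297, 891. Multiplying by 3 each time.
Track B: 5, 15, 20, 35, 55. Fibonacci-style (each term is the sum of the two before it).
Track C: -30, -17, -4, 9, 22. Adding 13 each time.
Term 23 comes from track B (its 8th entry): 235.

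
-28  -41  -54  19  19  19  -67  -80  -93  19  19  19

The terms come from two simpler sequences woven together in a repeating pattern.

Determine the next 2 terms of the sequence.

-106, -119

The slot pattern repeats as AAABBB (period 6), so there are 2 interleaved tracks.
Track A: -28, -41, -54, -67, -80, -93 (linear: a_n = -15 − 13·n).
Track B: 19, 19, 19, 19, 19, 19 (the constant sequence 19).
The 13th slot belongs to track A; its 7th term is -106.
Position 14 falls in track A as its term 8, giving -119.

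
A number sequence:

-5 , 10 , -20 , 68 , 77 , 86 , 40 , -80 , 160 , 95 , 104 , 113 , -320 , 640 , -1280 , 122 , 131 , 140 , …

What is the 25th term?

Positions follow the repeating pattern AAABBB; grouping by letter gives 2 tracks.
Track A: -5, 10, -20, 40, -80, 160, -320, 640, -1280. Geometric, ×-2 each step.
Track B: 68, 77, 86, 95, 104, 113, 122, 131, 140. Arithmetic with common difference +9.
Position 25 → track A, term 13 = -20480.

-20480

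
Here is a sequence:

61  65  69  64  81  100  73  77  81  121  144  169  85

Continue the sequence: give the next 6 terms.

89, 93, 196, 225, 256, 97

Reading positions in blocks of 6 reveals the pattern AAABBB — 2 tracks woven together.
Subsequence A: 61, 65, 69, 73, 77, 81, 85. Arithmetic, step +4.
Subsequence B: 64, 81, 100, 121, 144, 169. Perfect squares starting at 8².
Position 14 falls in subsequence A as its term 8, giving 89.
Position 15 → subsequence A, term 9 = 93.
Position 16 falls in subsequence B as its term 7, giving 196.
Term 17 comes from subsequence B (its 8th entry): 225.
Position 18 falls in subsequence B as its term 9, giving 256.
The 19th slot belongs to subsequence A; its 10th term is 97.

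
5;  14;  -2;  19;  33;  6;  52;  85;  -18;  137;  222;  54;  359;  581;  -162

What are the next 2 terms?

Reading positions in blocks of 3 reveals the pattern AAB — 2 tracks woven together.
Subsequence A = 5, 14, 19, 33, 52, 85, 137, 222, 359, 581: Fibonacci-style (each term is the sum of the two before it).
Subsequence B = -2, 6, -18, 54, -162: multiplying by -3 each time.
Position 16 → subsequence A, term 11 = 940.
The 17th slot belongs to subsequence A; its 12th term is 1521.

940, 1521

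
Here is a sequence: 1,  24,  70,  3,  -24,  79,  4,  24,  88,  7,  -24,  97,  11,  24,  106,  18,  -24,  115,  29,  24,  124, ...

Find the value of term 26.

24

Read the sequence 3 terms at a time; column i is its own pattern.
Track A: 1, 3, 4, 7, 11, 18, 29 — each term equals the sum of the previous two.
Track B: 24, -24, 24, -24, 24, -24, 24 — alternating ±24.
Track C: 70, 79, 88, 97, 106, 115, 124 — arithmetic, step +9.
Position 26 → track B, term 9 = 24.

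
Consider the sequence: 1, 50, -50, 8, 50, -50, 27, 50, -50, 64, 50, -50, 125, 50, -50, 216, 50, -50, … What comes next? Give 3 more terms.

343, 50, -50

Reading positions in blocks of 3 reveals the pattern ABB — 2 tracks woven together.
Stream A = 1, 8, 27, 64, 125, 216: the cubes 1³, 2³, 3³, ….
Stream B = 50, -50, 50, -50, 50, -50, 50, -50, 50, -50, 50, -50: oscillating between 50 and -50.
Position 19 falls in stream A as its term 7, giving 343.
The 20th slot belongs to stream B; its 13th term is 50.
Term 21 comes from stream B (its 14th entry): -50.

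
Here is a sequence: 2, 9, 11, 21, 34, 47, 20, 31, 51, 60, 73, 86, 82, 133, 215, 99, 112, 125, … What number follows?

Positions follow the repeating pattern AAABBB; grouping by letter gives 2 tracks.
Track A = 2, 9, 11, 20, 31, 51, 82, 133, 215: a Fibonacci-like recurrence a_n = a_{n-1} + a_{n-2}.
Track B = 21, 34, 47, 60, 73, 86, 99, 112, 125: adding 13 each time.
The 19th slot belongs to track A; its 10th term is 348.

348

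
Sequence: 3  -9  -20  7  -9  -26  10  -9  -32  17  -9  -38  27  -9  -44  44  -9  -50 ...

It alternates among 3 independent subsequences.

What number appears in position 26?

-9

The terms cycle through 3 interleaved subsequences.
Track A: 3, 7, 10, 17, 27, 44 (a Fibonacci-like recurrence a_n = a_{n-1} + a_{n-2}).
Track B: -9, -9, -9, -9, -9, -9 (the constant sequence -9).
Track C: -20, -26, -32, -38, -44, -50 (linear: a_n = -14 − 6·n).
Term 26 comes from track B (its 9th entry): -9.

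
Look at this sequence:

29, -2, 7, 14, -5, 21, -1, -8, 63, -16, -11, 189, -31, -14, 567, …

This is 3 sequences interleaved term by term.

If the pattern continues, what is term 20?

-20

The terms cycle through 3 interleaved subsequences.
Track A = 29, 14, -1, -16, -31: arithmetic with common difference −15.
Track B = -2, -5, -8, -11, -14: linear: a_n = 1 − 3·n.
Track C = 7, 21, 63, 189, 567: multiplying by 3 each time.
Term 20 comes from track B (its 7th entry): -20.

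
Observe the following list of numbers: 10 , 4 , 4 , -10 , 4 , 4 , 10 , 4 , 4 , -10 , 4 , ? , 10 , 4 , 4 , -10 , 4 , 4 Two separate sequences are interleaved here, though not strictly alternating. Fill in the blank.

4

Positions follow the repeating pattern ABB; grouping by letter gives 2 tracks.
Track A = 10, -10, 10, -10, 10, -10: alternating ±10.
Track B = 4, 4, 4, 4, 4, 4, 4, ?, 4, 4, 4, 4: always 4.
Filling track B at index 8 by its rule yields 4.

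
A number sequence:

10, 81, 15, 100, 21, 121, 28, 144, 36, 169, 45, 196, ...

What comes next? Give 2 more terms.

Odd-indexed and even-indexed terms follow separate rules.
Stream A is 10, 15, 21, 28, 36, 45, which is the triangular numbers T_4, T_5, ….
Stream B is 81, 100, 121, 144, 169, 196, which is perfect squares starting at 9².
Position 13 falls in stream A as its term 7, giving 55.
Position 14 → stream B, term 7 = 225.

55, 225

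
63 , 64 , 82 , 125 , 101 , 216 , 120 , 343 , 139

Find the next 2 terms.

512, 158

Positions 1, 3, 5, … form one subsequence and positions 2, 4, 6, … form another.
Subsequence A = 63, 82, 101, 120, 139: linear: a_n = 44 + 19·n.
Subsequence B = 64, 125, 216, 343: consecutive cubes n³ from n = 4.
The 10th slot belongs to subsequence B; its 5th term is 512.
Position 11 → subsequence A, term 6 = 158.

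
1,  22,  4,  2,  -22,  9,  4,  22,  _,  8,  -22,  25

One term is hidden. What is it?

16

The terms cycle through 3 interleaved subsequences.
Stream A: 1, 2, 4, 8 — powers of 2.
Stream B: 22, -22, 22, -22 — the oscillation 22·(−1)^(n+1).
Stream C: 4, 9, ?, 25 — perfect squares starting at 2².
Filling stream C at index 3 by its rule yields 16.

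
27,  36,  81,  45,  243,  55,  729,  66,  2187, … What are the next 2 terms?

Positions 1, 3, 5, … form one subsequence and positions 2, 4, 6, … form another.
Subsequence A: 27, 81, 243, 729, 2187 (powers of 3).
Subsequence B: 36, 45, 55, 66 (the triangular numbers T_8, T_9, …).
Term 10 comes from subsequence B (its 5th entry): 78.
The 11th slot belongs to subsequence A; its 6th term is 6561.

78, 6561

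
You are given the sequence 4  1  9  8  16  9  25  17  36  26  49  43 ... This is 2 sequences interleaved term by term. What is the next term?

Taking every 2nd term gives 2 separate tracks.
Stream A: 4, 9, 16, 25, 36, 49 (perfect squares starting at 2²).
Stream B: 1, 8, 9, 17, 26, 43 (a Fibonacci-like recurrence a_n = a_{n-1} + a_{n-2}).
Term 13 comes from stream A (its 7th entry): 64.

64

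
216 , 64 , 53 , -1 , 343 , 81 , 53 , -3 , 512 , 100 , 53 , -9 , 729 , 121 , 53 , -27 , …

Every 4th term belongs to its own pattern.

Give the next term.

1000

The terms cycle through 4 interleaved subsequences.
Subsequence A = 216, 343, 512, 729: the cubes 6³, 7³, 8³, ….
Subsequence B = 64, 81, 100, 121: perfect squares starting at 8².
Subsequence C = 53, 53, 53, 53: always 53.
Subsequence D = -1, -3, -9, -27: geometric with ratio 3.
The 17th slot belongs to subsequence A; its 5th term is 1000.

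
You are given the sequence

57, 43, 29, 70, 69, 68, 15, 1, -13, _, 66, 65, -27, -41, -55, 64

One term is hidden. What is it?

The slot pattern repeats as AAABBB (period 6), so there are 2 interleaved tracks.
Track A: 57, 43, 29, 15, 1, -13, -27, -41, -55 — arithmetic, step −14.
Track B: 70, 69, 68, ?, 66, 65, 64 — arithmetic with common difference −1.
Track B's pattern makes the blank 67.

67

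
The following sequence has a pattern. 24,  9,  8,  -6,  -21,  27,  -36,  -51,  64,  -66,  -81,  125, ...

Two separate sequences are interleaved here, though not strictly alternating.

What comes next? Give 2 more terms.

-96, -111

Reading positions in blocks of 3 reveals the pattern AAB — 2 tracks woven together.
Track A: 24, 9, -6, -21, -36, -51, -66, -81 — subtracting 15 each time.
Track B: 8, 27, 64, 125 — the cubes 2³, 3³, 4³, ….
Position 13 → track A, term 9 = -96.
Term 14 comes from track A (its 10th entry): -111.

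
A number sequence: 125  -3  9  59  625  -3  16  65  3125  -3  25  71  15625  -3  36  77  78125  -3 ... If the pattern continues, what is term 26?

The terms cycle through 4 interleaved subsequences.
Subsequence A: 125, 625, 3125, 15625, 78125 — powers of 5.
Subsequence B: -3, -3, -3, -3, -3 — constant -3.
Subsequence C: 9, 16, 25, 36 — the squares 3², 4², 5², ….
Subsequence D: 59, 65, 71, 77 — linear: a_n = 53 + 6·n.
Term 26 comes from subsequence B (its 7th entry): -3.

-3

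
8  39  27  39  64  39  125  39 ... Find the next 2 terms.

The terms cycle through 2 interleaved subsequences.
Track A = 8, 27, 64, 125: consecutive cubes n³ from n = 2.
Track B = 39, 39, 39, 39: always 39.
Term 9 comes from track A (its 5th entry): 216.
The 10th slot belongs to track B; its 5th term is 39.

216, 39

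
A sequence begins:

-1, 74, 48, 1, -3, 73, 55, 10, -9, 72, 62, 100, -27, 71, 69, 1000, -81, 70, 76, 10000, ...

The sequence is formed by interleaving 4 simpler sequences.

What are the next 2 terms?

Split by position mod 4: positions 1, 5, 9, … form one track, and each other residue class forms its own.
Track A: -1, -3, -9, -27, -81 — geometric with ratio 3.
Track B: 74, 73, 72, 71, 70 — linear: a_n = 75 − n.
Track C: 48, 55, 62, 69, 76 — arithmetic, step +7.
Track D: 1, 10, 100, 1000, 10000 — successive powers of 10.
Term 21 comes from track A (its 6th entry): -243.
Term 22 comes from track B (its 6th entry): 69.

-243, 69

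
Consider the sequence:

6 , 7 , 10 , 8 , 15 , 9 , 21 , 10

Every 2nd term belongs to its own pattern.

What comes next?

The terms cycle through 2 interleaved subsequences.
Track A: 6, 10, 15, 21. Triangular numbers starting at T_3.
Track B: 7, 8, 9, 10. Arithmetic, step +1.
Position 9 → track A, term 5 = 28.

28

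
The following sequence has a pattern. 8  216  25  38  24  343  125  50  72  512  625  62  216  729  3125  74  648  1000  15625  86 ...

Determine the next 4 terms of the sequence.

1944, 1331, 78125, 98

Split by position mod 4: positions 1, 5, 9, … form one track, and each other residue class forms its own.
Subsequence A: 8, 24, 72, 216, 648 — geometric with ratio 3.
Subsequence B: 216, 343, 512, 729, 1000 — perfect cubes starting at 6³.
Subsequence C: 25, 125, 625, 3125, 15625 — powers of 5.
Subsequence D: 38, 50, 62, 74, 86 — adding 12 each time.
Term 21 comes from subsequence A (its 6th entry): 1944.
Position 22 → subsequence B, term 6 = 1331.
Position 23 falls in subsequence C as its term 6, giving 78125.
Term 24 comes from subsequence D (its 6th entry): 98.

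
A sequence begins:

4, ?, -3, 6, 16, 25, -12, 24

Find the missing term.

Positions follow the repeating pattern AABB; grouping by letter gives 2 tracks.
Track A is 4, ?, 16, 25, which is consecutive squares n² from n = 2.
Track B is -3, 6, -12, 24, which is a geometric progression (common ratio -2).
Track A's pattern makes the blank 9.

9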